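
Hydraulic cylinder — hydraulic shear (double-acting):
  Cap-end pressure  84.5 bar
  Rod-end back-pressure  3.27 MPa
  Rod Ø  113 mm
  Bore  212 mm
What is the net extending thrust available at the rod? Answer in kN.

Cap-side area A_cap = π/4 × (212 mm)² = 35300 mm^2
Rod-side annular area A_ann = π/4 × (212² − 113²) = 25270 mm^2
Net thrust = P_cap·A_cap − P_rod·A_ann = 298.3 kN − 82.63 kN

F ≈ 216 kN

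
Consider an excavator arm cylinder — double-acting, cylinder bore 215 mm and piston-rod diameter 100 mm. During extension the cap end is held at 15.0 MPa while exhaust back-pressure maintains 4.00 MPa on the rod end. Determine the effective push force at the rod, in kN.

F ≈ 431 kN

Cap-side area A_cap = π/4 × (215 mm)² = 36310 mm^2
Rod-side annular area A_ann = π/4 × (215² − 100²) = 28450 mm^2
Net thrust = P_cap·A_cap − P_rod·A_ann = 544.6 kN − 113.8 kN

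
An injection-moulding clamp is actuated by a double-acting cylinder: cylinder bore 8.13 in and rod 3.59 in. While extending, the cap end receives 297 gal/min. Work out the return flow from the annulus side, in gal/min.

Cap-side area A_cap = π/4 × (8.13 in)² = 51.91 in^2
Rod-side annular area A_ann = π/4 × (8.13² − 3.59²) = 41.79 in^2
Piston speed v = Q_in/A_cap; rod-end outflow Q_out = v × A_ann = Q_in × A_ann/A_cap.

Q_out ≈ 239 gal/min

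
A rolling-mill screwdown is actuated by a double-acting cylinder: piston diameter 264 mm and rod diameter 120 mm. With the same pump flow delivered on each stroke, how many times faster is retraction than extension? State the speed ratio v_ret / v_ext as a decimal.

Cap-side area A_cap = π/4 × (264 mm)² = 54740 mm^2
Rod-side annular area A_ann = π/4 × (264² − 120²) = 43430 mm^2
For equal Q, v ∝ 1/A, so v_ret/v_ext = A_cap/A_ann.

v_ret/v_ext ≈ 1.26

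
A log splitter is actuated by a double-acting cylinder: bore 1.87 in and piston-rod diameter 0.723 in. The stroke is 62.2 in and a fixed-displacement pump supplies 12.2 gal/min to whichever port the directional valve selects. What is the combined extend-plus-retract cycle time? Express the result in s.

Cap-side area A_cap = π/4 × (1.87 in)² = 2.746 in^2
Rod-side annular area A_ann = π/4 × (1.87² − 0.723²) = 2.336 in^2
t_ext = A_cap·L/Q = 3.637 s
t_ret = A_ann·L/Q = 3.093 s
t_cycle = t_ext + t_ret

t ≈ 6.73 s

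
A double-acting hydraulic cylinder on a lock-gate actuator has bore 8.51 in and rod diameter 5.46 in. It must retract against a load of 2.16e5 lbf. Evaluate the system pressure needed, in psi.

Rod-side annular area A_ann = π/4 × (8.51² − 5.46²) = 33.46 in^2
Retraction: pressure acts on the annular area.
P = F / A = 2.16e5 lbf / A

P ≈ 6450 psi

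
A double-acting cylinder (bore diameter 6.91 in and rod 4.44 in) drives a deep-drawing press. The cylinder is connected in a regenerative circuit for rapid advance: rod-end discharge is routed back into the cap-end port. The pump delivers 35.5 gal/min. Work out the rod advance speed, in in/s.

v ≈ 8.83 in/s

In regeneration the rod-end outflow joins the pump flow into the cap end, so the net volume the pump must supply per unit advance equals the rod cross-section area.
Rod cross-section A_rod = π/4 × (4.44 in)² = 15.48 in^2
v = Q_pump / A_rod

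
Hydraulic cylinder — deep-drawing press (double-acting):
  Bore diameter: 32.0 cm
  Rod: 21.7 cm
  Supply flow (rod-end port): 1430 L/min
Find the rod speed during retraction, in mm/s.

v ≈ 549 mm/s

Rod-side annular area A_ann = π/4 × (32.0² − 21.7²) = 434.4 cm^2
Flow into the rod-end port fills the annular volume.
v = Q / A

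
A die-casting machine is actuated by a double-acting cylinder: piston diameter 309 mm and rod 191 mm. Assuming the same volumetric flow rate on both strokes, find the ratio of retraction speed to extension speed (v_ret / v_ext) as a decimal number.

Cap-side area A_cap = π/4 × (309 mm)² = 74990 mm^2
Rod-side annular area A_ann = π/4 × (309² − 191²) = 46340 mm^2
For equal Q, v ∝ 1/A, so v_ret/v_ext = A_cap/A_ann.

v_ret/v_ext ≈ 1.62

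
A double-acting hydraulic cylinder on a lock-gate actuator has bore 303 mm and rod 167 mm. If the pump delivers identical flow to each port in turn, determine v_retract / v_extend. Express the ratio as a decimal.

Cap-side area A_cap = π/4 × (303 mm)² = 72110 mm^2
Rod-side annular area A_ann = π/4 × (303² − 167²) = 50200 mm^2
For equal Q, v ∝ 1/A, so v_ret/v_ext = A_cap/A_ann.

v_ret/v_ext ≈ 1.44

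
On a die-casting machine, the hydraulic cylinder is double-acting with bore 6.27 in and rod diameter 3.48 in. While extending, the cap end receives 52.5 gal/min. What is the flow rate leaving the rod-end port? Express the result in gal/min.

Cap-side area A_cap = π/4 × (6.27 in)² = 30.88 in^2
Rod-side annular area A_ann = π/4 × (6.27² − 3.48²) = 21.36 in^2
Piston speed v = Q_in/A_cap; rod-end outflow Q_out = v × A_ann = Q_in × A_ann/A_cap.

Q_out ≈ 36.3 gal/min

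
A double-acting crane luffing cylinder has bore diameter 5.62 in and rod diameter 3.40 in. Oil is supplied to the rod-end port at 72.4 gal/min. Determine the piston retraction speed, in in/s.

Rod-side annular area A_ann = π/4 × (5.62² − 3.40²) = 15.73 in^2
Flow into the rod-end port fills the annular volume.
v = Q / A

v ≈ 17.7 in/s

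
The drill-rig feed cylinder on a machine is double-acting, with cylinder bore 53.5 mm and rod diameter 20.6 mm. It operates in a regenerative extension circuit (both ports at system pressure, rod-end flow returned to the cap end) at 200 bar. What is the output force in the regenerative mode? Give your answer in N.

F ≈ 6670 N

With equal pressure on both faces, forces on the annular region cancel; the net push is pressure × rod cross-section.
Rod cross-section A_rod = π/4 × (20.6 mm)² = 333.3 mm^2
F = P × A_rod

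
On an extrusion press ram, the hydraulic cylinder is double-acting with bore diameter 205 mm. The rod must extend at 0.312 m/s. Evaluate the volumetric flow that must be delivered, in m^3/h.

Cap-side area A_cap = π/4 × (205 mm)² = 33010 mm^2
Q = A × v

Q ≈ 37.1 m^3/h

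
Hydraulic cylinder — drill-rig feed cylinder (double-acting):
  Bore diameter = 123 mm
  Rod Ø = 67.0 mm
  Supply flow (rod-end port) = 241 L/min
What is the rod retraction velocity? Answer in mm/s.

v ≈ 481 mm/s

Rod-side annular area A_ann = π/4 × (123² − 67.0²) = 8357 mm^2
Flow into the rod-end port fills the annular volume.
v = Q / A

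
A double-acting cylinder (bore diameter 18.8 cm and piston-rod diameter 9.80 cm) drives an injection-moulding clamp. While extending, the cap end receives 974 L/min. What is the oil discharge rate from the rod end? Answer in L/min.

Cap-side area A_cap = π/4 × (18.8 cm)² = 277.6 cm^2
Rod-side annular area A_ann = π/4 × (18.8² − 9.80²) = 202.2 cm^2
Piston speed v = Q_in/A_cap; rod-end outflow Q_out = v × A_ann = Q_in × A_ann/A_cap.

Q_out ≈ 709 L/min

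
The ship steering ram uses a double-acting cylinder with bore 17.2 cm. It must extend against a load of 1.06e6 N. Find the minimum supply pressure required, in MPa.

P ≈ 45.6 MPa

Cap-side area A_cap = π/4 × (17.2 cm)² = 232.4 cm^2
P = F / A = 1.06e6 N / A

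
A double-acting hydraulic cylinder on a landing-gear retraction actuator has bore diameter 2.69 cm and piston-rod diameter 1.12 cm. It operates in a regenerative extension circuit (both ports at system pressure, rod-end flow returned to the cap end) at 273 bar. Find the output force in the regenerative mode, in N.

F ≈ 2690 N

With equal pressure on both faces, forces on the annular region cancel; the net push is pressure × rod cross-section.
Rod cross-section A_rod = π/4 × (1.12 cm)² = 0.9852 cm^2
F = P × A_rod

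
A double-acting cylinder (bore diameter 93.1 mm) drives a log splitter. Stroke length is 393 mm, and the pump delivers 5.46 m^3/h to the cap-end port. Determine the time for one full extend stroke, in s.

t ≈ 1.76 s

Cap-side area A_cap = π/4 × (93.1 mm)² = 6808 mm^2
Swept volume V = A × L; t = V / Q = A·L / Q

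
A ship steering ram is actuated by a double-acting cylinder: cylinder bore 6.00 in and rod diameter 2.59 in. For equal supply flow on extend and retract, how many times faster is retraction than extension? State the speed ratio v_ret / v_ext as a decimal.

v_ret/v_ext ≈ 1.23

Cap-side area A_cap = π/4 × (6.00 in)² = 28.27 in^2
Rod-side annular area A_ann = π/4 × (6.00² − 2.59²) = 23.01 in^2
For equal Q, v ∝ 1/A, so v_ret/v_ext = A_cap/A_ann.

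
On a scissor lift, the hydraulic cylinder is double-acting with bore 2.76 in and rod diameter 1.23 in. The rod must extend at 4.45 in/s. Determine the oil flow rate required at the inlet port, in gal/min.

Q ≈ 6.92 gal/min

Cap-side area A_cap = π/4 × (2.76 in)² = 5.983 in^2
Q = A × v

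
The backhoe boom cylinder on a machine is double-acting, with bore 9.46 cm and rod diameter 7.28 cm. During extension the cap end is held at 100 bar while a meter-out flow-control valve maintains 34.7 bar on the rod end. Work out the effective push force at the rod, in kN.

F ≈ 60.3 kN

Cap-side area A_cap = π/4 × (9.46 cm)² = 70.29 cm^2
Rod-side annular area A_ann = π/4 × (9.46² − 7.28²) = 28.66 cm^2
Net thrust = P_cap·A_cap − P_rod·A_ann = 70.29 kN − 9.946 kN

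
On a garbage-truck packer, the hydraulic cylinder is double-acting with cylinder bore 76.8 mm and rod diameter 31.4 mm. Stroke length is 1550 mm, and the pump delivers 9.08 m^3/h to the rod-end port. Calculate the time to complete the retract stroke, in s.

t ≈ 2.37 s

Rod-side annular area A_ann = π/4 × (76.8² − 31.4²) = 3858 mm^2
Swept volume V = A × L; t = V / Q = A·L / Q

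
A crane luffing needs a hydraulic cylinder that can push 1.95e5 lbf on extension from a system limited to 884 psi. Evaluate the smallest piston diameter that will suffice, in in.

D ≈ 16.8 in

Extension force acts on the full piston face: F = P × (π/4)D².
D = √(4F / (πP)) = √(4 × 1.95e5 lbf / (π × 884 psi))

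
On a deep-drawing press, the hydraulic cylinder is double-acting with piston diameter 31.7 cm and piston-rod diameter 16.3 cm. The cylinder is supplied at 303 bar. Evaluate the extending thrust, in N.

Cap-side area A_cap = π/4 × (31.7 cm)² = 789.2 cm^2
F = P × A_cap = 303 bar × A_cap

F ≈ 2.39e6 N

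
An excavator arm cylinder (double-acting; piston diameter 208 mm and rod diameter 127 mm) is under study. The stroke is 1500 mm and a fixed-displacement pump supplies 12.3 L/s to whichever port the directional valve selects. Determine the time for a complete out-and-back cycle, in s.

t ≈ 6.74 s

Cap-side area A_cap = π/4 × (208 mm)² = 33980 mm^2
Rod-side annular area A_ann = π/4 × (208² − 127²) = 21310 mm^2
t_ext = A_cap·L/Q = 4.144 s
t_ret = A_ann·L/Q = 2.599 s
t_cycle = t_ext + t_ret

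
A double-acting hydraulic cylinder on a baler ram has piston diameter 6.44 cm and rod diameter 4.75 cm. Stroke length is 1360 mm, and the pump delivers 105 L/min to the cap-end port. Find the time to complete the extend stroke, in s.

t ≈ 2.53 s

Cap-side area A_cap = π/4 × (6.44 cm)² = 32.57 cm^2
Swept volume V = A × L; t = V / Q = A·L / Q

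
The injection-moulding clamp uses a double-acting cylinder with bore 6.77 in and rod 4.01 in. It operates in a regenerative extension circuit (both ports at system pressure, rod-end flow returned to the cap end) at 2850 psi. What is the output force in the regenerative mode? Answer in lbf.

F ≈ 36000 lbf

With equal pressure on both faces, forces on the annular region cancel; the net push is pressure × rod cross-section.
Rod cross-section A_rod = π/4 × (4.01 in)² = 12.63 in^2
F = P × A_rod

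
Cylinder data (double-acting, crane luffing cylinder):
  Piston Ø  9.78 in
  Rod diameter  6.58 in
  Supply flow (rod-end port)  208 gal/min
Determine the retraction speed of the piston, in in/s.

v ≈ 19.5 in/s

Rod-side annular area A_ann = π/4 × (9.78² − 6.58²) = 41.12 in^2
Flow into the rod-end port fills the annular volume.
v = Q / A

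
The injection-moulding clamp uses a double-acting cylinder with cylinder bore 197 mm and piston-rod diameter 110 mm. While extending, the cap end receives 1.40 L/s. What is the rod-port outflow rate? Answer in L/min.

Q_out ≈ 57.8 L/min

Cap-side area A_cap = π/4 × (197 mm)² = 30480 mm^2
Rod-side annular area A_ann = π/4 × (197² − 110²) = 20980 mm^2
Piston speed v = Q_in/A_cap; rod-end outflow Q_out = v × A_ann = Q_in × A_ann/A_cap.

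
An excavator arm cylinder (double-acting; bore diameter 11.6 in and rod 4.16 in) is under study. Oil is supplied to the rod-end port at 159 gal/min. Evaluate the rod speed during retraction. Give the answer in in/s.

Rod-side annular area A_ann = π/4 × (11.6² − 4.16²) = 92.09 in^2
Flow into the rod-end port fills the annular volume.
v = Q / A

v ≈ 6.65 in/s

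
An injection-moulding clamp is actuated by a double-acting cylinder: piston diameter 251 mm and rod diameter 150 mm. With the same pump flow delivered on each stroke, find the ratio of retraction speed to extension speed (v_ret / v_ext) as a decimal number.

v_ret/v_ext ≈ 1.56

Cap-side area A_cap = π/4 × (251 mm)² = 49480 mm^2
Rod-side annular area A_ann = π/4 × (251² − 150²) = 31810 mm^2
For equal Q, v ∝ 1/A, so v_ret/v_ext = A_cap/A_ann.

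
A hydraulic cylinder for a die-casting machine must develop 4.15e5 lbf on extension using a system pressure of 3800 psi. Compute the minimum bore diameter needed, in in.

D ≈ 11.8 in

Extension force acts on the full piston face: F = P × (π/4)D².
D = √(4F / (πP)) = √(4 × 4.15e5 lbf / (π × 3800 psi))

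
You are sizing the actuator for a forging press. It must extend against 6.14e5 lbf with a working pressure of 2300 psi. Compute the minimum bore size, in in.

Extension force acts on the full piston face: F = P × (π/4)D².
D = √(4F / (πP)) = √(4 × 6.14e5 lbf / (π × 2300 psi))

D ≈ 18.4 in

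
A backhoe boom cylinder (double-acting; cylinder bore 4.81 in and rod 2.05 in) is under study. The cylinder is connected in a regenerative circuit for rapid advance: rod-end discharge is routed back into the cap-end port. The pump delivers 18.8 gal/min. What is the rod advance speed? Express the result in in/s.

v ≈ 21.9 in/s

In regeneration the rod-end outflow joins the pump flow into the cap end, so the net volume the pump must supply per unit advance equals the rod cross-section area.
Rod cross-section A_rod = π/4 × (2.05 in)² = 3.301 in^2
v = Q_pump / A_rod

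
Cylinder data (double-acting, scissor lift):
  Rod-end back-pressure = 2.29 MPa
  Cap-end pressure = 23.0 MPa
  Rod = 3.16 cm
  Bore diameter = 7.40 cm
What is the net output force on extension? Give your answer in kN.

Cap-side area A_cap = π/4 × (7.40 cm)² = 43.01 cm^2
Rod-side annular area A_ann = π/4 × (7.40² − 3.16²) = 35.17 cm^2
Net thrust = P_cap·A_cap − P_rod·A_ann = 98.92 kN − 8.053 kN

F ≈ 90.9 kN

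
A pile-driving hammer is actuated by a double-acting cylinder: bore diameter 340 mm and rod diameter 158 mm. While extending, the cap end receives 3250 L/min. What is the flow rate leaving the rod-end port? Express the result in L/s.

Cap-side area A_cap = π/4 × (340 mm)² = 90790 mm^2
Rod-side annular area A_ann = π/4 × (340² − 158²) = 71190 mm^2
Piston speed v = Q_in/A_cap; rod-end outflow Q_out = v × A_ann = Q_in × A_ann/A_cap.

Q_out ≈ 42.5 L/s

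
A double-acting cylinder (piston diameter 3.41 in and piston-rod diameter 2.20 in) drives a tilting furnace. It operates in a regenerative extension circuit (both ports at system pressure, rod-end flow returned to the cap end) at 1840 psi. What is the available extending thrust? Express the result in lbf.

With equal pressure on both faces, forces on the annular region cancel; the net push is pressure × rod cross-section.
Rod cross-section A_rod = π/4 × (2.20 in)² = 3.801 in^2
F = P × A_rod

F ≈ 6990 lbf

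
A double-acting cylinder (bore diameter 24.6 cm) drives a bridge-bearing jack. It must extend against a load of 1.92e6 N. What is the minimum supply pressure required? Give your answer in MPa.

Cap-side area A_cap = π/4 × (24.6 cm)² = 475.3 cm^2
P = F / A = 1.92e6 N / A

P ≈ 40.4 MPa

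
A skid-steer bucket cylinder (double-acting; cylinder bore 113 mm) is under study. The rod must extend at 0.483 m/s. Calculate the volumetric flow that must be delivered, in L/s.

Q ≈ 4.84 L/s

Cap-side area A_cap = π/4 × (113 mm)² = 10030 mm^2
Q = A × v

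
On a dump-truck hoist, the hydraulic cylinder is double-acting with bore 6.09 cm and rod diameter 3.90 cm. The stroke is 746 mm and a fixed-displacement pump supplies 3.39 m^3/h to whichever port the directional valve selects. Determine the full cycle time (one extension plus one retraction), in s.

Cap-side area A_cap = π/4 × (6.09 cm)² = 29.13 cm^2
Rod-side annular area A_ann = π/4 × (6.09² − 3.90²) = 17.18 cm^2
t_ext = A_cap·L/Q = 2.308 s
t_ret = A_ann·L/Q = 1.361 s
t_cycle = t_ext + t_ret

t ≈ 3.67 s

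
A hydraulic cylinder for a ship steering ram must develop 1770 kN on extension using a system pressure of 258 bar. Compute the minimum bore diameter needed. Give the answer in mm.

D ≈ 296 mm

Extension force acts on the full piston face: F = P × (π/4)D².
D = √(4F / (πP)) = √(4 × 1770 kN / (π × 258 bar))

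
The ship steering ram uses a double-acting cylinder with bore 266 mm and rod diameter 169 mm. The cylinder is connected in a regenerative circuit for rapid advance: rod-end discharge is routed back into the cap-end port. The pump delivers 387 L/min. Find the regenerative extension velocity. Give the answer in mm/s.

v ≈ 288 mm/s

In regeneration the rod-end outflow joins the pump flow into the cap end, so the net volume the pump must supply per unit advance equals the rod cross-section area.
Rod cross-section A_rod = π/4 × (169 mm)² = 22430 mm^2
v = Q_pump / A_rod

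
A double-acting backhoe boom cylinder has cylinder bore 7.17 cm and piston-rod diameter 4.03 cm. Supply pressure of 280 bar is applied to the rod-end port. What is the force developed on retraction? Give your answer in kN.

Rod-side annular area A_ann = π/4 × (7.17² − 4.03²) = 27.62 cm^2
On retraction the pressure acts on the annular area (bore minus rod).
F = P × A_ann

F ≈ 77.3 kN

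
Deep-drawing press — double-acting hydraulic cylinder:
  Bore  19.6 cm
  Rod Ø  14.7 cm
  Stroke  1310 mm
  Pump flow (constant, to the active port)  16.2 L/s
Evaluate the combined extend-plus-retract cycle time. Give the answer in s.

t ≈ 3.51 s

Cap-side area A_cap = π/4 × (19.6 cm)² = 301.7 cm^2
Rod-side annular area A_ann = π/4 × (19.6² − 14.7²) = 132.0 cm^2
t_ext = A_cap·L/Q = 2.440 s
t_ret = A_ann·L/Q = 1.067 s
t_cycle = t_ext + t_ret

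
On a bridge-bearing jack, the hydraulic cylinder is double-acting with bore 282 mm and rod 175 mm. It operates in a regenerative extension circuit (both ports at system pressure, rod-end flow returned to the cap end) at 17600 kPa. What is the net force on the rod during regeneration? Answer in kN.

With equal pressure on both faces, forces on the annular region cancel; the net push is pressure × rod cross-section.
Rod cross-section A_rod = π/4 × (175 mm)² = 24050 mm^2
F = P × A_rod

F ≈ 423 kN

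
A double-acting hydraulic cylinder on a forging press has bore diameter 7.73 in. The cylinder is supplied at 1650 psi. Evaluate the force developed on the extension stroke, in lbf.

Cap-side area A_cap = π/4 × (7.73 in)² = 46.93 in^2
F = P × A_cap = 1650 psi × A_cap

F ≈ 77400 lbf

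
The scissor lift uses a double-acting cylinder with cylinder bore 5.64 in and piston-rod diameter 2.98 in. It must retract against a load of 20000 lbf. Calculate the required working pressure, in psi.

Rod-side annular area A_ann = π/4 × (5.64² − 2.98²) = 18.01 in^2
Retraction: pressure acts on the annular area.
P = F / A = 20000 lbf / A

P ≈ 1110 psi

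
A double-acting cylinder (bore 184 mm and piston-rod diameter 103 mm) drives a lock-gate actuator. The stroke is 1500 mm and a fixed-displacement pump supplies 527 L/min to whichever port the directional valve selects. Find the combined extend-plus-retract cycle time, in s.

t ≈ 7.66 s

Cap-side area A_cap = π/4 × (184 mm)² = 26590 mm^2
Rod-side annular area A_ann = π/4 × (184² − 103²) = 18260 mm^2
t_ext = A_cap·L/Q = 4.541 s
t_ret = A_ann·L/Q = 3.118 s
t_cycle = t_ext + t_ret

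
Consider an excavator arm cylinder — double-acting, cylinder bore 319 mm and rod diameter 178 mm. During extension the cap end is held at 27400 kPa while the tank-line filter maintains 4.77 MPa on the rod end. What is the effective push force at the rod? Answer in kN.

Cap-side area A_cap = π/4 × (319 mm)² = 79920 mm^2
Rod-side annular area A_ann = π/4 × (319² − 178²) = 55040 mm^2
Net thrust = P_cap·A_cap − P_rod·A_ann = 2190 kN − 262.5 kN

F ≈ 1930 kN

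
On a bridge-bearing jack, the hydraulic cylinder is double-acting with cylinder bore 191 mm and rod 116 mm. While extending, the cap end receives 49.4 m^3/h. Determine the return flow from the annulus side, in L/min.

Q_out ≈ 520 L/min

Cap-side area A_cap = π/4 × (191 mm)² = 28650 mm^2
Rod-side annular area A_ann = π/4 × (191² − 116²) = 18080 mm^2
Piston speed v = Q_in/A_cap; rod-end outflow Q_out = v × A_ann = Q_in × A_ann/A_cap.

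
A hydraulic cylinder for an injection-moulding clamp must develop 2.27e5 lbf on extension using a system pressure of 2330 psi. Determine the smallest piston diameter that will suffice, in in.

Extension force acts on the full piston face: F = P × (π/4)D².
D = √(4F / (πP)) = √(4 × 2.27e5 lbf / (π × 2330 psi))

D ≈ 11.1 in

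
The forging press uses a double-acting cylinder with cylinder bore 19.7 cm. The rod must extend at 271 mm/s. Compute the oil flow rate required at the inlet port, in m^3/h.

Q ≈ 29.7 m^3/h

Cap-side area A_cap = π/4 × (19.7 cm)² = 304.8 cm^2
Q = A × v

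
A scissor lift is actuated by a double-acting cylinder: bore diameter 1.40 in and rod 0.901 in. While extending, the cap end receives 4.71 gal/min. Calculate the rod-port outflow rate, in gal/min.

Q_out ≈ 2.76 gal/min

Cap-side area A_cap = π/4 × (1.40 in)² = 1.539 in^2
Rod-side annular area A_ann = π/4 × (1.40² − 0.901²) = 0.9018 in^2
Piston speed v = Q_in/A_cap; rod-end outflow Q_out = v × A_ann = Q_in × A_ann/A_cap.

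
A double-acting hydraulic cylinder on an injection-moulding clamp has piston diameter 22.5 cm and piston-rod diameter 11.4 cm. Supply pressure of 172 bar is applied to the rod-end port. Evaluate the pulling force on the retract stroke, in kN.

Rod-side annular area A_ann = π/4 × (22.5² − 11.4²) = 295.5 cm^2
On retraction the pressure acts on the annular area (bore minus rod).
F = P × A_ann

F ≈ 508 kN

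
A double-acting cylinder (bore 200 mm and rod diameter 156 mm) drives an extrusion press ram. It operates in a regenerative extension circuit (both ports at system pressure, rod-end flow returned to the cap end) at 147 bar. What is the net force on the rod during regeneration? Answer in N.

With equal pressure on both faces, forces on the annular region cancel; the net push is pressure × rod cross-section.
Rod cross-section A_rod = π/4 × (156 mm)² = 19110 mm^2
F = P × A_rod

F ≈ 2.81e5 N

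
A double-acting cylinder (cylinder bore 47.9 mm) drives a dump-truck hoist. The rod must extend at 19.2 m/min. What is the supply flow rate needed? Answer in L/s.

Q ≈ 0.577 L/s

Cap-side area A_cap = π/4 × (47.9 mm)² = 1802 mm^2
Q = A × v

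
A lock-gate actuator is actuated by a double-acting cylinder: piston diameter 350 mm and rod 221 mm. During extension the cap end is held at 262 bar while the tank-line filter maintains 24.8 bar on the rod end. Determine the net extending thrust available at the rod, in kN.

F ≈ 2380 kN

Cap-side area A_cap = π/4 × (350 mm)² = 96210 mm^2
Rod-side annular area A_ann = π/4 × (350² − 221²) = 57850 mm^2
Net thrust = P_cap·A_cap − P_rod·A_ann = 2521 kN − 143.5 kN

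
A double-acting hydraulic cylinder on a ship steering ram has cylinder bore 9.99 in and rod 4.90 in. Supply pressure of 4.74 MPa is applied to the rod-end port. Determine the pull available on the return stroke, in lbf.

F ≈ 40900 lbf

Rod-side annular area A_ann = π/4 × (9.99² − 4.90²) = 59.53 in^2
On retraction the pressure acts on the annular area (bore minus rod).
F = P × A_ann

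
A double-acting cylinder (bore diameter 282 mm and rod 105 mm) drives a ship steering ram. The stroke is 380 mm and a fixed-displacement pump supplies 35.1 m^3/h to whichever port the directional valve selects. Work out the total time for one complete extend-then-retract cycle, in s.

t ≈ 4.53 s

Cap-side area A_cap = π/4 × (282 mm)² = 62460 mm^2
Rod-side annular area A_ann = π/4 × (282² − 105²) = 53800 mm^2
t_ext = A_cap·L/Q = 2.434 s
t_ret = A_ann·L/Q = 2.097 s
t_cycle = t_ext + t_ret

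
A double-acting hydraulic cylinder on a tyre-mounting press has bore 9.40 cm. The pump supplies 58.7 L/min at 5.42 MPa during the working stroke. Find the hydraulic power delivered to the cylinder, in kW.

Hydraulic power = P × Q

W ≈ 5.30 kW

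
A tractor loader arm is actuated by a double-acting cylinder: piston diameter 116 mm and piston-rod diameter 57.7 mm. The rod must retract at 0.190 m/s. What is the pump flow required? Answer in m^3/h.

Rod-side annular area A_ann = π/4 × (116² − 57.7²) = 7953 mm^2
Q = A × v

Q ≈ 5.44 m^3/h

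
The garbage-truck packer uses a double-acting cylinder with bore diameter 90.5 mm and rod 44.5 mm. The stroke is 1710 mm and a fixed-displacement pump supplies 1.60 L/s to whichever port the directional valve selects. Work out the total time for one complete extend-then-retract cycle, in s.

t ≈ 12.1 s

Cap-side area A_cap = π/4 × (90.5 mm)² = 6433 mm^2
Rod-side annular area A_ann = π/4 × (90.5² − 44.5²) = 4877 mm^2
t_ext = A_cap·L/Q = 6.875 s
t_ret = A_ann·L/Q = 5.213 s
t_cycle = t_ext + t_ret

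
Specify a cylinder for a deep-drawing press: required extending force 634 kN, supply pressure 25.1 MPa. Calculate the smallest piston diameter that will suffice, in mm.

Extension force acts on the full piston face: F = P × (π/4)D².
D = √(4F / (πP)) = √(4 × 634 kN / (π × 25.1 MPa))

D ≈ 179 mm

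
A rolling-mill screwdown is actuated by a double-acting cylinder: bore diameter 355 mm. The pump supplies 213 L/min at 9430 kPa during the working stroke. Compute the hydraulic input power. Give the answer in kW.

W ≈ 33.5 kW

Hydraulic power = P × Q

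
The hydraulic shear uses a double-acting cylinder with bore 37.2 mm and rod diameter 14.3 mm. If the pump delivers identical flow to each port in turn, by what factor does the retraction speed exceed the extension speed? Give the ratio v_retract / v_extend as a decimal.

Cap-side area A_cap = π/4 × (37.2 mm)² = 1087 mm^2
Rod-side annular area A_ann = π/4 × (37.2² − 14.3²) = 926.3 mm^2
For equal Q, v ∝ 1/A, so v_ret/v_ext = A_cap/A_ann.

v_ret/v_ext ≈ 1.17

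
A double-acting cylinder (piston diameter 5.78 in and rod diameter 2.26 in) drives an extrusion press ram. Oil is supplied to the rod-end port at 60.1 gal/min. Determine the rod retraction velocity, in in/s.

Rod-side annular area A_ann = π/4 × (5.78² − 2.26²) = 22.23 in^2
Flow into the rod-end port fills the annular volume.
v = Q / A

v ≈ 10.4 in/s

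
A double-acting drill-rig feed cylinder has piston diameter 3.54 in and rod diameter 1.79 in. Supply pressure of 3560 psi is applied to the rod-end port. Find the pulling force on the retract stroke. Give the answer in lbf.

Rod-side annular area A_ann = π/4 × (3.54² − 1.79²) = 7.326 in^2
On retraction the pressure acts on the annular area (bore minus rod).
F = P × A_ann

F ≈ 26100 lbf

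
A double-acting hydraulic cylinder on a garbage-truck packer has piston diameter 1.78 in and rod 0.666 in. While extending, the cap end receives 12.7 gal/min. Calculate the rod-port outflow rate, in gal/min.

Q_out ≈ 10.9 gal/min

Cap-side area A_cap = π/4 × (1.78 in)² = 2.488 in^2
Rod-side annular area A_ann = π/4 × (1.78² − 0.666²) = 2.140 in^2
Piston speed v = Q_in/A_cap; rod-end outflow Q_out = v × A_ann = Q_in × A_ann/A_cap.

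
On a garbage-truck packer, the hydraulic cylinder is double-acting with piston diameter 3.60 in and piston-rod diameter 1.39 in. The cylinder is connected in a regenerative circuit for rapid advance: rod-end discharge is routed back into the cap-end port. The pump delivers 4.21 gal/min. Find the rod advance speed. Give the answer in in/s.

v ≈ 10.7 in/s

In regeneration the rod-end outflow joins the pump flow into the cap end, so the net volume the pump must supply per unit advance equals the rod cross-section area.
Rod cross-section A_rod = π/4 × (1.39 in)² = 1.517 in^2
v = Q_pump / A_rod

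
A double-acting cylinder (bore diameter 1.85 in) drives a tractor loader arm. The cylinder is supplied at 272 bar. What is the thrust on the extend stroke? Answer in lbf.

Cap-side area A_cap = π/4 × (1.85 in)² = 2.688 in^2
F = P × A_cap = 272 bar × A_cap

F ≈ 10600 lbf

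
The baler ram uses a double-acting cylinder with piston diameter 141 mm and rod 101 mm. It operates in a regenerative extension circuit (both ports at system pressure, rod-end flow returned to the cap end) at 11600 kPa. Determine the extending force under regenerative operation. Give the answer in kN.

With equal pressure on both faces, forces on the annular region cancel; the net push is pressure × rod cross-section.
Rod cross-section A_rod = π/4 × (101 mm)² = 8012 mm^2
F = P × A_rod

F ≈ 92.9 kN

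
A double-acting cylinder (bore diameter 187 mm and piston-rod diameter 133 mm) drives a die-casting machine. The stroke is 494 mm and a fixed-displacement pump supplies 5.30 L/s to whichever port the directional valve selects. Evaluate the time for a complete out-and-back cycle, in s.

t ≈ 3.82 s

Cap-side area A_cap = π/4 × (187 mm)² = 27460 mm^2
Rod-side annular area A_ann = π/4 × (187² − 133²) = 13570 mm^2
t_ext = A_cap·L/Q = 2.560 s
t_ret = A_ann·L/Q = 1.265 s
t_cycle = t_ext + t_ret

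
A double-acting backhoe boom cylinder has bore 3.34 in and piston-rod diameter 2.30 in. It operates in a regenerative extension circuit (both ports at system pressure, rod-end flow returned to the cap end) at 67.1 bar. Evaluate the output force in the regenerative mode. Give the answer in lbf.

F ≈ 4040 lbf

With equal pressure on both faces, forces on the annular region cancel; the net push is pressure × rod cross-section.
Rod cross-section A_rod = π/4 × (2.30 in)² = 4.155 in^2
F = P × A_rod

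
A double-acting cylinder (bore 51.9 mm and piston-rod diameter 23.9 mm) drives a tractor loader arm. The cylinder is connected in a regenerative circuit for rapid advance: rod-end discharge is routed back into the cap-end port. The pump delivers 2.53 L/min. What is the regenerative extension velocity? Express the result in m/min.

In regeneration the rod-end outflow joins the pump flow into the cap end, so the net volume the pump must supply per unit advance equals the rod cross-section area.
Rod cross-section A_rod = π/4 × (23.9 mm)² = 448.6 mm^2
v = Q_pump / A_rod

v ≈ 5.64 m/min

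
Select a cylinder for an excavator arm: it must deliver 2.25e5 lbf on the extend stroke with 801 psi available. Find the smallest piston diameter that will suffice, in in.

Extension force acts on the full piston face: F = P × (π/4)D².
D = √(4F / (πP)) = √(4 × 2.25e5 lbf / (π × 801 psi))

D ≈ 18.9 in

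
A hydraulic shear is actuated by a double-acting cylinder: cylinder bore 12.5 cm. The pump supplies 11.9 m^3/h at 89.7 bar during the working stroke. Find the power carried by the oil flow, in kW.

Hydraulic power = P × Q

W ≈ 29.7 kW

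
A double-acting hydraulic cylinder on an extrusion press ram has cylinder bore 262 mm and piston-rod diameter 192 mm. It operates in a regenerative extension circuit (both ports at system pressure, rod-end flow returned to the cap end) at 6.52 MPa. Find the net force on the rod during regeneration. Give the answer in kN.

With equal pressure on both faces, forces on the annular region cancel; the net push is pressure × rod cross-section.
Rod cross-section A_rod = π/4 × (192 mm)² = 28950 mm^2
F = P × A_rod

F ≈ 189 kN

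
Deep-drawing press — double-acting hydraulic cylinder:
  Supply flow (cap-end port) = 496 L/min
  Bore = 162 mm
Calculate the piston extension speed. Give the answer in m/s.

v ≈ 0.401 m/s

Cap-side area A_cap = π/4 × (162 mm)² = 20610 mm^2
v = Q / A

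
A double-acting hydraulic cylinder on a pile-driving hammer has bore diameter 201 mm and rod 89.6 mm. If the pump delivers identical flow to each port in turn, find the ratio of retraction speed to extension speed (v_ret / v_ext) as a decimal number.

Cap-side area A_cap = π/4 × (201 mm)² = 31730 mm^2
Rod-side annular area A_ann = π/4 × (201² − 89.6²) = 25430 mm^2
For equal Q, v ∝ 1/A, so v_ret/v_ext = A_cap/A_ann.

v_ret/v_ext ≈ 1.25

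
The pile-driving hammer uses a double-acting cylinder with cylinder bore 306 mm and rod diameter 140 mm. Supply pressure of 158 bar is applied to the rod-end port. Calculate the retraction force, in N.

F ≈ 9.19e5 N

Rod-side annular area A_ann = π/4 × (306² − 140²) = 58150 mm^2
On retraction the pressure acts on the annular area (bore minus rod).
F = P × A_ann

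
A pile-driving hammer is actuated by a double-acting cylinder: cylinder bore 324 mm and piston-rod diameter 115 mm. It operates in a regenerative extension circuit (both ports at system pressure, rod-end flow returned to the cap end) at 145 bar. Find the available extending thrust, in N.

F ≈ 1.51e5 N

With equal pressure on both faces, forces on the annular region cancel; the net push is pressure × rod cross-section.
Rod cross-section A_rod = π/4 × (115 mm)² = 10390 mm^2
F = P × A_rod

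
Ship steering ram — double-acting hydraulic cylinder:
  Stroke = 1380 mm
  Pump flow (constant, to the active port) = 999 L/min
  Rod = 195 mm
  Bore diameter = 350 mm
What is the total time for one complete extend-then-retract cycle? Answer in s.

t ≈ 13.5 s

Cap-side area A_cap = π/4 × (350 mm)² = 96210 mm^2
Rod-side annular area A_ann = π/4 × (350² − 195²) = 66350 mm^2
t_ext = A_cap·L/Q = 7.974 s
t_ret = A_ann·L/Q = 5.499 s
t_cycle = t_ext + t_ret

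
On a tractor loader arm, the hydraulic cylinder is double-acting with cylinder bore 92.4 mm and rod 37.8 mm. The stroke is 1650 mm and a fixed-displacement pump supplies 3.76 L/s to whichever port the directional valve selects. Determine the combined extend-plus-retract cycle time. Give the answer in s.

t ≈ 5.39 s

Cap-side area A_cap = π/4 × (92.4 mm)² = 6706 mm^2
Rod-side annular area A_ann = π/4 × (92.4² − 37.8²) = 5583 mm^2
t_ext = A_cap·L/Q = 2.943 s
t_ret = A_ann·L/Q = 2.450 s
t_cycle = t_ext + t_ret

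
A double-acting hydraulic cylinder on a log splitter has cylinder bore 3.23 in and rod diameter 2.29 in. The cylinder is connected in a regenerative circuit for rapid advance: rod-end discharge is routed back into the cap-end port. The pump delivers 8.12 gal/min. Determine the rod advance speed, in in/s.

v ≈ 7.59 in/s

In regeneration the rod-end outflow joins the pump flow into the cap end, so the net volume the pump must supply per unit advance equals the rod cross-section area.
Rod cross-section A_rod = π/4 × (2.29 in)² = 4.119 in^2
v = Q_pump / A_rod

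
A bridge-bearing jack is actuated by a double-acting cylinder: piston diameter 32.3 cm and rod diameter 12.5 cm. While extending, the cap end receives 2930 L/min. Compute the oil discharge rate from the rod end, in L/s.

Q_out ≈ 41.5 L/s

Cap-side area A_cap = π/4 × (32.3 cm)² = 819.4 cm^2
Rod-side annular area A_ann = π/4 × (32.3² − 12.5²) = 696.7 cm^2
Piston speed v = Q_in/A_cap; rod-end outflow Q_out = v × A_ann = Q_in × A_ann/A_cap.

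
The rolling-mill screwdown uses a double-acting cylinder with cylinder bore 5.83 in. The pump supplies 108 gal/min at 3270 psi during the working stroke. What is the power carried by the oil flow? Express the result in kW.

Hydraulic power = P × Q

W ≈ 154 kW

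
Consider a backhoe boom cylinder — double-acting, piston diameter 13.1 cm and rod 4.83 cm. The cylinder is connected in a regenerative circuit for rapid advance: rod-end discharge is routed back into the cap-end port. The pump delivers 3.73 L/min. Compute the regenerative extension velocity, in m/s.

In regeneration the rod-end outflow joins the pump flow into the cap end, so the net volume the pump must supply per unit advance equals the rod cross-section area.
Rod cross-section A_rod = π/4 × (4.83 cm)² = 18.32 cm^2
v = Q_pump / A_rod

v ≈ 0.0339 m/s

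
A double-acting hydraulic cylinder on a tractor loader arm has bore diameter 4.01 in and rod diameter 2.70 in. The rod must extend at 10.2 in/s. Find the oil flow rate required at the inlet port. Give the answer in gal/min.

Q ≈ 33.5 gal/min

Cap-side area A_cap = π/4 × (4.01 in)² = 12.63 in^2
Q = A × v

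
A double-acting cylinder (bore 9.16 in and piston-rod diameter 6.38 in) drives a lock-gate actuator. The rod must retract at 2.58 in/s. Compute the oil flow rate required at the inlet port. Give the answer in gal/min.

Rod-side annular area A_ann = π/4 × (9.16² − 6.38²) = 33.93 in^2
Q = A × v

Q ≈ 22.7 gal/min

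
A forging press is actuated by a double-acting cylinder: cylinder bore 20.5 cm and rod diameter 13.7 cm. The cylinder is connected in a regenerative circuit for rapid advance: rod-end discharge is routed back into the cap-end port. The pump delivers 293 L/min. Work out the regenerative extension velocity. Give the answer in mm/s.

In regeneration the rod-end outflow joins the pump flow into the cap end, so the net volume the pump must supply per unit advance equals the rod cross-section area.
Rod cross-section A_rod = π/4 × (13.7 cm)² = 147.4 cm^2
v = Q_pump / A_rod

v ≈ 331 mm/s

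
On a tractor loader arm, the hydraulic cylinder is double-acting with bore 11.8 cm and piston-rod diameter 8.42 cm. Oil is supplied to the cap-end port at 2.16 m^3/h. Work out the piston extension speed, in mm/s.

Cap-side area A_cap = π/4 × (11.8 cm)² = 109.4 cm^2
v = Q / A

v ≈ 54.9 mm/s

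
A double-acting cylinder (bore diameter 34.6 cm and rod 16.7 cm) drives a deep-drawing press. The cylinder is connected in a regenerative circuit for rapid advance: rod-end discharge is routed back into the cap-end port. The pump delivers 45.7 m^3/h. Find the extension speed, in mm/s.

In regeneration the rod-end outflow joins the pump flow into the cap end, so the net volume the pump must supply per unit advance equals the rod cross-section area.
Rod cross-section A_rod = π/4 × (16.7 cm)² = 219.0 cm^2
v = Q_pump / A_rod

v ≈ 580 mm/s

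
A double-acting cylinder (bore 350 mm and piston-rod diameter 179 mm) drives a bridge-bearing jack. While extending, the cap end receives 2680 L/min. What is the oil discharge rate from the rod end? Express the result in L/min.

Q_out ≈ 1980 L/min

Cap-side area A_cap = π/4 × (350 mm)² = 96210 mm^2
Rod-side annular area A_ann = π/4 × (350² − 179²) = 71050 mm^2
Piston speed v = Q_in/A_cap; rod-end outflow Q_out = v × A_ann = Q_in × A_ann/A_cap.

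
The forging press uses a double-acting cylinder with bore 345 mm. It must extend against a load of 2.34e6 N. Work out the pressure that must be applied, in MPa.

P ≈ 25.0 MPa

Cap-side area A_cap = π/4 × (345 mm)² = 93480 mm^2
P = F / A = 2.34e6 N / A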